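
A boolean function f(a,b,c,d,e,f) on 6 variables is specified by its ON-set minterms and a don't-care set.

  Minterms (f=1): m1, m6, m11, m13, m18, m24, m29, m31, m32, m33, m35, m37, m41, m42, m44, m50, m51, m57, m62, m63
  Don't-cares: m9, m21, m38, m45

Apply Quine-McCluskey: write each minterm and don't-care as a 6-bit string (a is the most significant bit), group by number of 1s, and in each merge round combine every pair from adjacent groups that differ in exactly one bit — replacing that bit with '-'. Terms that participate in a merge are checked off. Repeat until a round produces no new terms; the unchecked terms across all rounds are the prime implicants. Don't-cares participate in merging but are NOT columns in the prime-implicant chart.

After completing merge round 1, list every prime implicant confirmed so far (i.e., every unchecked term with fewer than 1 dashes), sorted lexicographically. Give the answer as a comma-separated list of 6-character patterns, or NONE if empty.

011000, 101010

[col 0] 000001*, 000110*, 001001*, 001011*, 001101*, 010010*, 010101*, 011000, 011101*, 011111*, 100000*, 100001*, 100011*, 100101*, 100110*, 101001*, 101010, 101100*, 101101*, 110010*, 110011*, 111001*, 111110*, 111111*
[col 1] -00001*, -00110, -01001*, -01101*, -10010, -11111, 0-1101, 00-001*, 001-01*, 0010-1, 01-101, 0111-1, 1-0011, 1-1001, 10-001*, 10-101*, 100-01*, 1000-1, 10000-, 101-01*, 10110-, 11001-, 11111-
[col 2] -0-001, -01-01, 10--01
Prime implicants: -0-001, -00110, -01-01, -10010, -11111, 0-1101, 0010-1, 01-101, 011000, 0111-1, 1-0011, 1-1001, 10--01, 1000-1, 10000-, 101010, 10110-, 11001-, 11111-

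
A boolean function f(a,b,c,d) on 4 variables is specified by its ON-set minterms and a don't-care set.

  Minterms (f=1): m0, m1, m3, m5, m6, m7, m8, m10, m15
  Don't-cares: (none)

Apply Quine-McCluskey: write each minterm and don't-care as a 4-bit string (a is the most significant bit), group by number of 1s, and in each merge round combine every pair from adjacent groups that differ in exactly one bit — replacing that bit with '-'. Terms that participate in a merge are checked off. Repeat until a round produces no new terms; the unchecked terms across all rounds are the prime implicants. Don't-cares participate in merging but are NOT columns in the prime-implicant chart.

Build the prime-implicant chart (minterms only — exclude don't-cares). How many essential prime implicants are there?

size-2^0 implicants → 0000(✓)  0001(✓)  0011(✓)  0101(✓)  0110(✓)  0111(✓)  1000(✓)  1010(✓)  1111(✓)
size-2^1 implicants → -000  -111  0-01(✓)  0-11(✓)  00-1(✓)  000-  01-1(✓)  011-  10-0
size-2^2 implicants → 0--1
Unchecked terms (primes): -000, -111, 0--1, 000-, 011-, 10-0
Minterm coverage:
  m0 ⊆ -000,000-
  m1 ⊆ 0--1,000-
  m3 ⊆ 0--1 [E]
  m5 ⊆ 0--1 [E]
  m6 ⊆ 011- [E]
  m7 ⊆ -111,0--1,011-
  m8 ⊆ -000,10-0
  m10 ⊆ 10-0 [E]
  m15 ⊆ -111 [E]
E = {-111, 0--1, 011-, 10-0}

4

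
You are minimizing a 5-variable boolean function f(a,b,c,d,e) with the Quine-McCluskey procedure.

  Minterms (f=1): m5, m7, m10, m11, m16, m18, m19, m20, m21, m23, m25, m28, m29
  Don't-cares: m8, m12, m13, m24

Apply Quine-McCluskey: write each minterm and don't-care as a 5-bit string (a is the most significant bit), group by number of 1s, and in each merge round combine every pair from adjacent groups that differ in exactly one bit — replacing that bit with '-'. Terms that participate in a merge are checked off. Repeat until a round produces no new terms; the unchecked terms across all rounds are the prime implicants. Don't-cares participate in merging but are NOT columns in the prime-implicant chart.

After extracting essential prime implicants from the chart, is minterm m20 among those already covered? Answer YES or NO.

NO

size-2^0 implicants → 00101(✓)  00111(✓)  01000(✓)  01010(✓)  01011(✓)  01100(✓)  01101(✓)  10000(✓)  10010(✓)  10011(✓)  10100(✓)  10101(✓)  10111(✓)  11000(✓)  11001(✓)  11100(✓)  11101(✓)
size-2^1 implicants → -0101(✓)  -0111(✓)  -1000(✓)  -1100(✓)  -1101(✓)  0-101(✓)  001-1(✓)  01-00(✓)  010-0  0101-  0110-(✓)  1-000(✓)  1-100(✓)  1-101(✓)  10-00(✓)  10-11  100-0  1001-  101-1(✓)  1010-(✓)  11-00(✓)  11-01(✓)  1100-(✓)  1110-(✓)
size-2^2 implicants → --101  -01-1  -1-00  -110-  1--00  1-10-  11-0-
Unchecked terms (primes): --101, -01-1, -1-00, -110-, 010-0, 0101-, 1--00, 1-10-, 10-11, 100-0, 1001-, 11-0-
Minterm coverage:
  m5 ⊆ --101,-01-1
  m7 ⊆ -01-1 [E]
  m10 ⊆ 010-0,0101-
  m11 ⊆ 0101- [E]
  m16 ⊆ 1--00,100-0
  m18 ⊆ 100-0,1001-
  m19 ⊆ 10-11,1001-
  m20 ⊆ 1--00,1-10-
  m21 ⊆ --101,-01-1,1-10-
  m23 ⊆ -01-1,10-11
  m25 ⊆ 11-0- [E]
  m28 ⊆ -1-00,-110-,1--00,1-10-,11-0-
  m29 ⊆ --101,-110-,1-10-,11-0-
E = {-01-1, 0101-, 11-0-}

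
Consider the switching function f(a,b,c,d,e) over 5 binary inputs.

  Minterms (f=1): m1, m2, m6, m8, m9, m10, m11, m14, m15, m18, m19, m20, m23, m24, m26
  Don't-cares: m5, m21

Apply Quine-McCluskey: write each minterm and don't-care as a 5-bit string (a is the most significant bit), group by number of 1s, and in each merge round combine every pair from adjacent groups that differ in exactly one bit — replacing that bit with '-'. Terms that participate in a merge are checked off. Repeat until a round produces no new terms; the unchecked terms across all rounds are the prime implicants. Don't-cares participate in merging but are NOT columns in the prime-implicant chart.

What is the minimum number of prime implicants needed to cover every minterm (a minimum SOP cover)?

7

Round 0: 00001✓ 00010✓ 00101✓ 00110✓ 01000✓ 01001✓ 01010✓ 01011✓ 01110✓ 01111✓ 10010✓ 10011✓ 10100✓ 10101✓ 10111✓ 11000✓ 11010✓
Round 1: -0010✓ -0101 -1000✓ -1010✓ 0-001 0-010✓ 0-110✓ 00-01 00-10✓ 01-10✓ 01-11✓ 010-0✓ 010-1✓ 0100-✓ 0101-✓ 0111-✓ 1-010✓ 10-11 1001- 101-1 1010- 110-0✓
Round 2: --010 -10-0 0--10 01-1- 010--
PIs = {--010, -0101, -10-0, 0--10, 0-001, 00-01, 01-1-, 010--, 10-11, 1001-, 101-1, 1010-}
Coverage chart:
  m1: 0-001,00-01
  m2: --010,0--10
  m6: 0--10 ←essential
  m8: -10-0,010--
  m9: 0-001,010--
  m10: --010,-10-0,0--10,01-1-,010--
  m11: 01-1-,010--
  m14: 0--10,01-1-
  m15: 01-1- ←essential
  m18: --010,1001-
  m19: 10-11,1001-
  m20: 1010- ←essential
  m23: 10-11,101-1
  m24: -10-0 ←essential
  m26: --010,-10-0
Essential: -10-0, 0--10, 01-1-, 1010-
Petrick residual → --010, 0-001, 10-11
Min cover (7 terms): c'de' + bc'e' + a'de' + a'c'd'e + a'bd + ab'de + ab'cd'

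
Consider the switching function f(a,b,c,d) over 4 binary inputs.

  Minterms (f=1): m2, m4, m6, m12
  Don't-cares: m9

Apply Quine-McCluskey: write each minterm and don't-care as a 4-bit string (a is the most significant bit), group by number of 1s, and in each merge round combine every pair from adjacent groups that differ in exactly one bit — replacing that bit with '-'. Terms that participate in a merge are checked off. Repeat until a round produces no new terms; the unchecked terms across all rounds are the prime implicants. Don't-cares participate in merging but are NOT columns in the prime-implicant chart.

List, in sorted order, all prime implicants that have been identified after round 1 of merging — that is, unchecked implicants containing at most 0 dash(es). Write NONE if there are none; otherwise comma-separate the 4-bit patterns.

1001

Round 0: 0010✓ 0100✓ 0110✓ 1001 1100✓
Round 1: -100 0-10 01-0
PIs = {-100, 0-10, 01-0, 1001}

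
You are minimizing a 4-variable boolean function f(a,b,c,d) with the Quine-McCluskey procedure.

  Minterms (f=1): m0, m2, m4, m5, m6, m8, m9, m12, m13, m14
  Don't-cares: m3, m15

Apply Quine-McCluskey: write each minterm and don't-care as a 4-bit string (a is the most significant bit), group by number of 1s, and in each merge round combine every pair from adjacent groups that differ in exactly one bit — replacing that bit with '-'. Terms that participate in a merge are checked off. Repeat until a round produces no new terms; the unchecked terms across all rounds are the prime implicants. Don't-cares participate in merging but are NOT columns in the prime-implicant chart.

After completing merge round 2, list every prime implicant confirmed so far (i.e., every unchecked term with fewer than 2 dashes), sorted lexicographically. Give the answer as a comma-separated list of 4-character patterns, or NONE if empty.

001-

Round 0: 0000✓ 0010✓ 0011✓ 0100✓ 0101✓ 0110✓ 1000✓ 1001✓ 1100✓ 1101✓ 1110✓ 1111✓
Round 1: -000✓ -100✓ -101✓ -110✓ 0-00✓ 0-10✓ 00-0✓ 001- 01-0✓ 010-✓ 1-00✓ 1-01✓ 100-✓ 11-0✓ 11-1✓ 110-✓ 111-✓
Round 2: --00 -1-0 -10- 0--0 1-0- 11--
PIs = {--00, -1-0, -10-, 0--0, 001-, 1-0-, 11--}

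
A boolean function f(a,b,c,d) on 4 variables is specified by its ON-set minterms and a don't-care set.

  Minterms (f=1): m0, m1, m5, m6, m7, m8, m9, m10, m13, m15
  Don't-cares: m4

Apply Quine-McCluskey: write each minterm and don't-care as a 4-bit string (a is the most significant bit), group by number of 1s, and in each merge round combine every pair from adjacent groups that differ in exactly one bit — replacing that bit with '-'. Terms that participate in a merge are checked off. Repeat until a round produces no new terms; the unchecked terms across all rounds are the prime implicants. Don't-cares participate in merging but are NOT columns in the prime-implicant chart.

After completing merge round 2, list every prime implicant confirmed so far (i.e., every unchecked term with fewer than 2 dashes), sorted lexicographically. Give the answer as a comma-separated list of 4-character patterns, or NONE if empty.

10-0

Round 0: 0000✓ 0001✓ 0100✓ 0101✓ 0110✓ 0111✓ 1000✓ 1001✓ 1010✓ 1101✓ 1111✓
Round 1: -000✓ -001✓ -101✓ -111✓ 0-00✓ 0-01✓ 000-✓ 01-0✓ 01-1✓ 010-✓ 011-✓ 1-01✓ 10-0 100-✓ 11-1✓
Round 2: --01 -00- -1-1 0-0- 01--
PIs = {--01, -00-, -1-1, 0-0-, 01--, 10-0}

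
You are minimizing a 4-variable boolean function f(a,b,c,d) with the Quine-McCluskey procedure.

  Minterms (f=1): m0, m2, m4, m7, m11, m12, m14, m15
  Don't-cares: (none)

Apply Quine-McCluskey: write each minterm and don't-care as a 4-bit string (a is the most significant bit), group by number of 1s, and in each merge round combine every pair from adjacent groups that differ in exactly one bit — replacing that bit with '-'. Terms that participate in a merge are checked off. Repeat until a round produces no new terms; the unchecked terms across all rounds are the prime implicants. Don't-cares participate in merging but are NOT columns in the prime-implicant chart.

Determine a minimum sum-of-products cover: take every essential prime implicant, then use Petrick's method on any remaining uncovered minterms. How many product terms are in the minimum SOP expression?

Round 0: 0000✓ 0010✓ 0100✓ 0111✓ 1011✓ 1100✓ 1110✓ 1111✓
Round 1: -100 -111 0-00 00-0 1-11 11-0 111-
PIs = {-100, -111, 0-00, 00-0, 1-11, 11-0, 111-}
Coverage chart:
  m0: 0-00,00-0
  m2: 00-0 ←essential
  m4: -100,0-00
  m7: -111 ←essential
  m11: 1-11 ←essential
  m12: -100,11-0
  m14: 11-0,111-
  m15: -111,1-11,111-
Essential: -111, 00-0, 1-11
Petrick residual → -100, 11-0
Min cover (5 terms): bc'd' + bcd + a'b'd' + acd + abd'

5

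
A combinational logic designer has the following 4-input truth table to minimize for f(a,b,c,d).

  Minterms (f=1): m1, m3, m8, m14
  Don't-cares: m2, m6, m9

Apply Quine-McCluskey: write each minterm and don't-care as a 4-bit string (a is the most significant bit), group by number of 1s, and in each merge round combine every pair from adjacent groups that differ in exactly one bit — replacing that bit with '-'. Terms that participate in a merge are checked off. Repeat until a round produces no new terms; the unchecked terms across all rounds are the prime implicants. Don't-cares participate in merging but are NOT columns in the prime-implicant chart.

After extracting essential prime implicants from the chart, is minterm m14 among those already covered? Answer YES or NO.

YES

size-2^0 implicants → 0001(✓)  0010(✓)  0011(✓)  0110(✓)  1000(✓)  1001(✓)  1110(✓)
size-2^1 implicants → -001  -110  0-10  00-1  001-  100-
Unchecked terms (primes): -001, -110, 0-10, 00-1, 001-, 100-
Minterm coverage:
  m1 ⊆ -001,00-1
  m3 ⊆ 00-1,001-
  m8 ⊆ 100- [E]
  m14 ⊆ -110 [E]
E = {-110, 100-}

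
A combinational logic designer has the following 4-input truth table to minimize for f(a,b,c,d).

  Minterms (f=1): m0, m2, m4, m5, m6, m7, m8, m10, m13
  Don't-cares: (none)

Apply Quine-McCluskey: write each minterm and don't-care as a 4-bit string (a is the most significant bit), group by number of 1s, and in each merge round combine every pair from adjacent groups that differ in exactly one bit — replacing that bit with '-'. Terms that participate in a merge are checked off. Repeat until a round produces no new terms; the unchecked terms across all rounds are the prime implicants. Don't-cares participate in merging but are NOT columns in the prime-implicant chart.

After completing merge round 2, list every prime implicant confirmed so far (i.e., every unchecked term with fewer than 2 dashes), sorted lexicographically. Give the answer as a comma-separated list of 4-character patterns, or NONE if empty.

[col 0] 0000*, 0010*, 0100*, 0101*, 0110*, 0111*, 1000*, 1010*, 1101*
[col 1] -000*, -010*, -101, 0-00*, 0-10*, 00-0*, 01-0*, 01-1*, 010-*, 011-*, 10-0*
[col 2] -0-0, 0--0, 01--
Prime implicants: -0-0, -101, 0--0, 01--

-101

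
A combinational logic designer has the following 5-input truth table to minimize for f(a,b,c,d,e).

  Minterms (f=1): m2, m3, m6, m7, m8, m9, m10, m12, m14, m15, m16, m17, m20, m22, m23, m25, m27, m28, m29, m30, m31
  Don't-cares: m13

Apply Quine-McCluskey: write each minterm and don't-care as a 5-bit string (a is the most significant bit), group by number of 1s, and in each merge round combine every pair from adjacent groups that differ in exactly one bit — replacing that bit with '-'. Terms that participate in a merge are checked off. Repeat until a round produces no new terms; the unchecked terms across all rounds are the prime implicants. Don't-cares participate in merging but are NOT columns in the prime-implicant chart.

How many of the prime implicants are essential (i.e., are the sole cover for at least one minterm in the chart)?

Round 0: 00010✓ 00011✓ 00110✓ 00111✓ 01000✓ 01001✓ 01010✓ 01100✓ 01101✓ 01110✓ 01111✓ 10000✓ 10001✓ 10100✓ 10110✓ 10111✓ 11001✓ 11011✓ 11100✓ 11101✓ 11110✓ 11111✓
Round 1: -0110✓ -0111✓ -1001✓ -1100✓ -1101✓ -1110✓ -1111✓ 0-010✓ 0-110✓ 0-111✓ 00-10✓ 00-11✓ 0001-✓ 0011-✓ 01-00✓ 01-01✓ 01-10✓ 010-0✓ 0100-✓ 011-0✓ 011-1✓ 0110-✓ 0111-✓ 1-001 1-100✓ 1-110✓ 1-111✓ 10-00 1000- 101-0✓ 1011-✓ 11-01✓ 11-11✓ 110-1✓ 111-0✓ 111-1✓ 1110-✓ 1111-✓
Round 2: --110✓ --111✓ -011-✓ -1-01 -11-0✓ -11-1✓ -110-✓ -111-✓ 0--10 0-11-✓ 00-1- 01--0 01-0- 011--✓ 1-1-0 1-11-✓ 11--1 111--✓
Round 3: --11- -11--
PIs = {--11-, -1-01, -11--, 0--10, 00-1-, 01--0, 01-0-, 1-001, 1-1-0, 10-00, 1000-, 11--1}
Coverage chart:
  m2: 0--10,00-1-
  m3: 00-1- ←essential
  m6: --11-,0--10,00-1-
  m7: --11-,00-1-
  m8: 01--0,01-0-
  m9: -1-01,01-0-
  m10: 0--10,01--0
  m12: -11--,01--0,01-0-
  m14: --11-,-11--,0--10,01--0
  m15: --11-,-11--
  m16: 10-00,1000-
  m17: 1-001,1000-
  m20: 1-1-0,10-00
  m22: --11-,1-1-0
  m23: --11- ←essential
  m25: -1-01,1-001,11--1
  m27: 11--1 ←essential
  m28: -11--,1-1-0
  m29: -1-01,-11--,11--1
  m30: --11-,-11--,1-1-0
  m31: --11-,-11--,11--1
Essential: --11-, 00-1-, 11--1

3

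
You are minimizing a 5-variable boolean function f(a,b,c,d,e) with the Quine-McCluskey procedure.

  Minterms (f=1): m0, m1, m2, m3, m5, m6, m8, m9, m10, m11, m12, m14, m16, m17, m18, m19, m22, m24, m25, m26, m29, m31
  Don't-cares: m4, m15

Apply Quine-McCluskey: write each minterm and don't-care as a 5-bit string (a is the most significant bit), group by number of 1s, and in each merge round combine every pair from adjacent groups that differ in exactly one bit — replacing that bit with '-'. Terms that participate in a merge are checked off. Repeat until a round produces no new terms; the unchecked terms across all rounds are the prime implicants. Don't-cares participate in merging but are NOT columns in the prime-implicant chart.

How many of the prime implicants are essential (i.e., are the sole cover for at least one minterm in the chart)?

[col 0] 00000*, 00001*, 00010*, 00011*, 00100*, 00101*, 00110*, 01000*, 01001*, 01010*, 01011*, 01100*, 01110*, 01111*, 10000*, 10001*, 10010*, 10011*, 10110*, 11000*, 11001*, 11010*, 11101*, 11111*
[col 1] -0000*, -0001*, -0010*, -0011*, -0110*, -1000*, -1001*, -1010*, -1111, 0-000*, 0-001*, 0-010*, 0-011*, 0-100*, 0-110*, 00-00*, 00-01*, 00-10*, 000-0*, 000-1*, 0000-*, 0001-*, 001-0*, 0010-*, 01-00*, 01-10*, 01-11*, 010-0*, 010-1*, 0100-*, 0101-*, 011-0*, 0111-*, 1-000*, 1-001*, 1-010*, 10-10*, 100-0*, 100-1*, 1000-*, 1001-*, 11-01, 110-0*, 1100-*, 111-1
[col 2] --000*, --001*, --010*, -0-10, -00-0*, -00-1*, -000-*, -001-*, -10-0*, -100-*, 0--00*, 0--10*, 0-0-0*, 0-0-1*, 0-00-*, 0-01-*, 0-1-0*, 00--0*, 00-0-, 000--*, 01--0*, 01-1-, 010--*, 1-0-0*, 1-00-*, 100--*
[col 3] --0-0, --00-, -00--, 0---0, 0-0--
Prime implicants: --0-0, --00-, -0-10, -00--, -1111, 0---0, 0-0--, 00-0-, 01-1-, 11-01, 111-1
PI chart (minterm → PIs covering it):
  0 | --0-0,--00-,-00--,0---0,0-0--,00-0-
  1 | --00-,-00--,0-0--,00-0-
  2 | --0-0,-0-10,-00--,0---0,0-0--
  3 | -00--,0-0--
  5 | 00-0-  (sole → essential)
  6 | -0-10,0---0
  8 | --0-0,--00-,0---0,0-0--
  9 | --00-,0-0--
  10 | --0-0,0---0,0-0--,01-1-
  11 | 0-0--,01-1-
  12 | 0---0  (sole → essential)
  14 | 0---0,01-1-
  16 | --0-0,--00-,-00--
  17 | --00-,-00--
  18 | --0-0,-0-10,-00--
  19 | -00--  (sole → essential)
  22 | -0-10  (sole → essential)
  24 | --0-0,--00-
  25 | --00-,11-01
  26 | --0-0  (sole → essential)
  29 | 11-01,111-1
  31 | -1111,111-1
Essential prime implicants: --0-0, -0-10, -00--, 0---0, 00-0-

5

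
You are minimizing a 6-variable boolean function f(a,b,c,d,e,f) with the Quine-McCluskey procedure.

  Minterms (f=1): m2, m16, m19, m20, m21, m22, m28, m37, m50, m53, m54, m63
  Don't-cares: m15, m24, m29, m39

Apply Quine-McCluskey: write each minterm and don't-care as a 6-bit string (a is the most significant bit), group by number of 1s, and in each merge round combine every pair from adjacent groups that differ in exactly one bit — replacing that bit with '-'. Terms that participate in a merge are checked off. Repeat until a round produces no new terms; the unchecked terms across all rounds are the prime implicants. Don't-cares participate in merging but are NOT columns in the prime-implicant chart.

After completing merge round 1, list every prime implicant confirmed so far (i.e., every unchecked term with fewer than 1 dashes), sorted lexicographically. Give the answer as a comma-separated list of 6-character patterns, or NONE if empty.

000010, 001111, 010011, 111111

[col 0] 000010, 001111, 010000*, 010011, 010100*, 010101*, 010110*, 011000*, 011100*, 011101*, 100101*, 100111*, 110010*, 110101*, 110110*, 111111
[col 1] -10101, -10110, 01-000*, 01-100*, 01-101*, 010-00*, 0101-0, 01010-*, 011-00*, 01110-*, 1-0101, 1001-1, 110-10
[col 2] 01--00, 01-10-
Prime implicants: -10101, -10110, 000010, 001111, 01--00, 01-10-, 010011, 0101-0, 1-0101, 1001-1, 110-10, 111111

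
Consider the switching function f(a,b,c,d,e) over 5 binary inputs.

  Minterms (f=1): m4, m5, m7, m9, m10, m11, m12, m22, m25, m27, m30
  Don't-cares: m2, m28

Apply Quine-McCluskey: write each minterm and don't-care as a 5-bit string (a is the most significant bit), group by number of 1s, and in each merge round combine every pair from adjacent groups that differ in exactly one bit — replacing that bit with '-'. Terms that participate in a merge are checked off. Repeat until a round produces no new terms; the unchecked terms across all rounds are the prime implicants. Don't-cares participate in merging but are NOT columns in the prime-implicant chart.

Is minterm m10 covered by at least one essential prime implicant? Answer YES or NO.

[col 0] 00010*, 00100*, 00101*, 00111*, 01001*, 01010*, 01011*, 01100*, 10110*, 11001*, 11011*, 11100*, 11110*
[col 1] -1001*, -1011*, -1100, 0-010, 0-100, 001-1, 0010-, 010-1*, 0101-, 1-110, 110-1*, 111-0
[col 2] -10-1
Prime implicants: -10-1, -1100, 0-010, 0-100, 001-1, 0010-, 0101-, 1-110, 111-0
PI chart (minterm → PIs covering it):
  4 | 0-100,0010-
  5 | 001-1,0010-
  7 | 001-1  (sole → essential)
  9 | -10-1  (sole → essential)
  10 | 0-010,0101-
  11 | -10-1,0101-
  12 | -1100,0-100
  22 | 1-110  (sole → essential)
  25 | -10-1  (sole → essential)
  27 | -10-1  (sole → essential)
  30 | 1-110,111-0
Essential prime implicants: -10-1, 001-1, 1-110

NO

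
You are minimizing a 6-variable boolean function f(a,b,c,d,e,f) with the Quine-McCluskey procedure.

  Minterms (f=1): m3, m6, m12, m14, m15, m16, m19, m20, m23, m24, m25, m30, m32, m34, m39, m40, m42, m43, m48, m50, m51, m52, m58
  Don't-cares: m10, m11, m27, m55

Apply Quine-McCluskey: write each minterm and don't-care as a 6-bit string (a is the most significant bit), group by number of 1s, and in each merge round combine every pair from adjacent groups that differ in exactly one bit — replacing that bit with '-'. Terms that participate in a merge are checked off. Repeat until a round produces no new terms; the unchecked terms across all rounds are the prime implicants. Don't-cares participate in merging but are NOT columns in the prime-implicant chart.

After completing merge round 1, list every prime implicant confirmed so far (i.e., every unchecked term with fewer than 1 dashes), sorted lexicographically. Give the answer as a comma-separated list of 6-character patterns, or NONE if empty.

NONE

size-2^0 implicants → 000011(✓)  000110(✓)  001010(✓)  001011(✓)  001100(✓)  001110(✓)  001111(✓)  010000(✓)  010011(✓)  010100(✓)  010111(✓)  011000(✓)  011001(✓)  011011(✓)  011110(✓)  100000(✓)  100010(✓)  100111(✓)  101000(✓)  101010(✓)  101011(✓)  110000(✓)  110010(✓)  110011(✓)  110100(✓)  110111(✓)  111010(✓)
size-2^1 implicants → -01010(✓)  -01011(✓)  -10000(✓)  -10011(✓)  -10100(✓)  -10111(✓)  0-0011(✓)  0-1011(✓)  0-1110  00-011(✓)  00-110  001-10(✓)  001-11(✓)  00101-(✓)  0011-0  00111-(✓)  01-000  01-011(✓)  010-00(✓)  010-11(✓)  0110-1  01100-  1-0000(✓)  1-0010(✓)  1-0111  1-1010(✓)  10-000(✓)  10-010(✓)  1000-0(✓)  1010-0(✓)  10101-(✓)  11-010(✓)  110-00(✓)  110-11(✓)  1100-0(✓)  11001-
size-2^2 implicants → -0101-  -10-00  -10-11  0--011  001-1-  1--010  1-00-0  10-0-0
Unchecked terms (primes): -0101-, -10-00, -10-11, 0--011, 0-1110, 00-110, 001-1-, 0011-0, 01-000, 0110-1, 01100-, 1--010, 1-00-0, 1-0111, 10-0-0, 11001-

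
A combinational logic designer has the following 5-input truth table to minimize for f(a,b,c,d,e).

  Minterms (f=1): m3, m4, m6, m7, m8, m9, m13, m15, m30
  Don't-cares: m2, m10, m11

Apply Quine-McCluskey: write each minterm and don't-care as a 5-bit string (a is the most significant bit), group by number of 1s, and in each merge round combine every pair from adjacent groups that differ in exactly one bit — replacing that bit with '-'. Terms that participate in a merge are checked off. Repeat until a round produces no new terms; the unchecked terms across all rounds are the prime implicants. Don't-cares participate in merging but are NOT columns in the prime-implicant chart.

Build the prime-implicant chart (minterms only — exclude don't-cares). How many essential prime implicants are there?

4

Round 0: 00010✓ 00011✓ 00100✓ 00110✓ 00111✓ 01000✓ 01001✓ 01010✓ 01011✓ 01101✓ 01111✓ 11110
Round 1: 0-010✓ 0-011✓ 0-111✓ 00-10✓ 00-11✓ 0001-✓ 001-0 0011-✓ 01-01✓ 01-11✓ 010-0✓ 010-1✓ 0100-✓ 0101-✓ 011-1✓
Round 2: 0--11 0-01- 00-1- 01--1 010--
PIs = {0--11, 0-01-, 00-1-, 001-0, 01--1, 010--, 11110}
Coverage chart:
  m3: 0--11,0-01-,00-1-
  m4: 001-0 ←essential
  m6: 00-1-,001-0
  m7: 0--11,00-1-
  m8: 010-- ←essential
  m9: 01--1,010--
  m13: 01--1 ←essential
  m15: 0--11,01--1
  m30: 11110 ←essential
Essential: 001-0, 01--1, 010--, 11110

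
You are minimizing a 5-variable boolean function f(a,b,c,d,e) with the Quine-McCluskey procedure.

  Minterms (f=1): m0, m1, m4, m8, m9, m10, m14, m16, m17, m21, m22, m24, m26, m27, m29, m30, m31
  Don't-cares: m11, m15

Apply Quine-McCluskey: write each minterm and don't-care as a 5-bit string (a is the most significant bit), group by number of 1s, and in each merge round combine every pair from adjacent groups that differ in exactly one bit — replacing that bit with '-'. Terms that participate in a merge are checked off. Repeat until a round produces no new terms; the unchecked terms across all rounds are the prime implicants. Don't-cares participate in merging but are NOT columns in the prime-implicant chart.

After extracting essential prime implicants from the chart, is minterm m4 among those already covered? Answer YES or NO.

YES

size-2^0 implicants → 00000(✓)  00001(✓)  00100(✓)  01000(✓)  01001(✓)  01010(✓)  01011(✓)  01110(✓)  01111(✓)  10000(✓)  10001(✓)  10101(✓)  10110(✓)  11000(✓)  11010(✓)  11011(✓)  11101(✓)  11110(✓)  11111(✓)
size-2^1 implicants → -0000(✓)  -0001(✓)  -1000(✓)  -1010(✓)  -1011(✓)  -1110(✓)  -1111(✓)  0-000(✓)  0-001(✓)  00-00  0000-(✓)  01-10(✓)  01-11(✓)  010-0(✓)  010-1(✓)  0100-(✓)  0101-(✓)  0111-(✓)  1-000(✓)  1-101  1-110  10-01  1000-(✓)  11-10(✓)  11-11(✓)  110-0(✓)  1101-(✓)  111-1  1111-(✓)
size-2^2 implicants → --000  -000-  -1-10(✓)  -1-11(✓)  -10-0  -101-(✓)  -111-(✓)  0-00-  01-1-(✓)  010--  11-1-(✓)
size-2^3 implicants → -1-1-
Unchecked terms (primes): --000, -000-, -1-1-, -10-0, 0-00-, 00-00, 010--, 1-101, 1-110, 10-01, 111-1
Minterm coverage:
  m0 ⊆ --000,-000-,0-00-,00-00
  m1 ⊆ -000-,0-00-
  m4 ⊆ 00-00 [E]
  m8 ⊆ --000,-10-0,0-00-,010--
  m9 ⊆ 0-00-,010--
  m10 ⊆ -1-1-,-10-0,010--
  m14 ⊆ -1-1- [E]
  m16 ⊆ --000,-000-
  m17 ⊆ -000-,10-01
  m21 ⊆ 1-101,10-01
  m22 ⊆ 1-110 [E]
  m24 ⊆ --000,-10-0
  m26 ⊆ -1-1-,-10-0
  m27 ⊆ -1-1- [E]
  m29 ⊆ 1-101,111-1
  m30 ⊆ -1-1-,1-110
  m31 ⊆ -1-1-,111-1
E = {-1-1-, 00-00, 1-110}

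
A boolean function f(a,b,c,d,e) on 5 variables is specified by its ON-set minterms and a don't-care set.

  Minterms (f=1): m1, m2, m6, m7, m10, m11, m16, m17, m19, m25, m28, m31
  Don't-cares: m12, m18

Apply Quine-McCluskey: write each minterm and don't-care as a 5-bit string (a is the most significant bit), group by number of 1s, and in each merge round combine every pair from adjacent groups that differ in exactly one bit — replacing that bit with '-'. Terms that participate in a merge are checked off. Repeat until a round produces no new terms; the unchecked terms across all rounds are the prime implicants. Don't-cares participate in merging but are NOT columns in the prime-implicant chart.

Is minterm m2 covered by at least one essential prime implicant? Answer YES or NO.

NO

Round 0: 00001✓ 00010✓ 00110✓ 00111✓ 01010✓ 01011✓ 01100✓ 10000✓ 10001✓ 10010✓ 10011✓ 11001✓ 11100✓ 11111
Round 1: -0001 -0010 -1100 0-010 00-10 0011- 0101- 1-001 100-0✓ 100-1✓ 1000-✓ 1001-✓
Round 2: 100--
PIs = {-0001, -0010, -1100, 0-010, 00-10, 0011-, 0101-, 1-001, 100--, 11111}
Coverage chart:
  m1: -0001 ←essential
  m2: -0010,0-010,00-10
  m6: 00-10,0011-
  m7: 0011- ←essential
  m10: 0-010,0101-
  m11: 0101- ←essential
  m16: 100-- ←essential
  m17: -0001,1-001,100--
  m19: 100-- ←essential
  m25: 1-001 ←essential
  m28: -1100 ←essential
  m31: 11111 ←essential
Essential: -0001, -1100, 0011-, 0101-, 1-001, 100--, 11111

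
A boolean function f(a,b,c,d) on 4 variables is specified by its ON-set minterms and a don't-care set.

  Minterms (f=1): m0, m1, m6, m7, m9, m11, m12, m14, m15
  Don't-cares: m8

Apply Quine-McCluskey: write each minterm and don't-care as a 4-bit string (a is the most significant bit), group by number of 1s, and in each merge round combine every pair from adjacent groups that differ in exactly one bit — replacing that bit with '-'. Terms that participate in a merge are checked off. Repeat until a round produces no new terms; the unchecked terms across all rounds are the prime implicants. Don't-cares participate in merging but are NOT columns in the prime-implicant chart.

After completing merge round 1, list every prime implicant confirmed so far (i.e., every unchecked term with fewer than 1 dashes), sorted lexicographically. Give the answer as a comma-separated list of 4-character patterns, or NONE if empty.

NONE

size-2^0 implicants → 0000(✓)  0001(✓)  0110(✓)  0111(✓)  1000(✓)  1001(✓)  1011(✓)  1100(✓)  1110(✓)  1111(✓)
size-2^1 implicants → -000(✓)  -001(✓)  -110(✓)  -111(✓)  000-(✓)  011-(✓)  1-00  1-11  10-1  100-(✓)  11-0  111-(✓)
size-2^2 implicants → -00-  -11-
Unchecked terms (primes): -00-, -11-, 1-00, 1-11, 10-1, 11-0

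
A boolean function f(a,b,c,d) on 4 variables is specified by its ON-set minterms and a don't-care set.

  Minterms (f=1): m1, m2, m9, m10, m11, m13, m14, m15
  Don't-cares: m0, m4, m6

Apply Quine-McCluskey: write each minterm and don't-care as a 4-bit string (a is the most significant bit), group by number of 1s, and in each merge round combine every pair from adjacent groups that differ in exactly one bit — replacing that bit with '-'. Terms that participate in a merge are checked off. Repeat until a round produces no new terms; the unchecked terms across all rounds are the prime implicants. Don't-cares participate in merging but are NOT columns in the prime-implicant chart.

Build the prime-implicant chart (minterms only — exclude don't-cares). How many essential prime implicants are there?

1

[col 0] 0000*, 0001*, 0010*, 0100*, 0110*, 1001*, 1010*, 1011*, 1101*, 1110*, 1111*
[col 1] -001, -010*, -110*, 0-00*, 0-10*, 00-0*, 000-, 01-0*, 1-01*, 1-10*, 1-11*, 10-1*, 101-*, 11-1*, 111-*
[col 2] --10, 0--0, 1--1, 1-1-
Prime implicants: --10, -001, 0--0, 000-, 1--1, 1-1-
PI chart (minterm → PIs covering it):
  1 | -001,000-
  2 | --10,0--0
  9 | -001,1--1
  10 | --10,1-1-
  11 | 1--1,1-1-
  13 | 1--1  (sole → essential)
  14 | --10,1-1-
  15 | 1--1,1-1-
Essential prime implicants: 1--1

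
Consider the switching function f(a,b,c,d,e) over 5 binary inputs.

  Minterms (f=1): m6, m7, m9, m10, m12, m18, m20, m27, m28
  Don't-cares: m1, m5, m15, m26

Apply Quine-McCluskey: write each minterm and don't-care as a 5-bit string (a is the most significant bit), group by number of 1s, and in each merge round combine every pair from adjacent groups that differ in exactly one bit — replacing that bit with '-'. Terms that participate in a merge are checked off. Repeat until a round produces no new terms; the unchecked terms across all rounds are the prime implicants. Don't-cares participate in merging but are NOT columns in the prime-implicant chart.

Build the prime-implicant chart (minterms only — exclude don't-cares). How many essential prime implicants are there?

7

size-2^0 implicants → 00001(✓)  00101(✓)  00110(✓)  00111(✓)  01001(✓)  01010(✓)  01100(✓)  01111(✓)  10010(✓)  10100(✓)  11010(✓)  11011(✓)  11100(✓)
size-2^1 implicants → -1010  -1100  0-001  0-111  00-01  001-1  0011-  1-010  1-100  1101-
Unchecked terms (primes): -1010, -1100, 0-001, 0-111, 00-01, 001-1, 0011-, 1-010, 1-100, 1101-
Minterm coverage:
  m6 ⊆ 0011- [E]
  m7 ⊆ 0-111,001-1,0011-
  m9 ⊆ 0-001 [E]
  m10 ⊆ -1010 [E]
  m12 ⊆ -1100 [E]
  m18 ⊆ 1-010 [E]
  m20 ⊆ 1-100 [E]
  m27 ⊆ 1101- [E]
  m28 ⊆ -1100,1-100
E = {-1010, -1100, 0-001, 0011-, 1-010, 1-100, 1101-}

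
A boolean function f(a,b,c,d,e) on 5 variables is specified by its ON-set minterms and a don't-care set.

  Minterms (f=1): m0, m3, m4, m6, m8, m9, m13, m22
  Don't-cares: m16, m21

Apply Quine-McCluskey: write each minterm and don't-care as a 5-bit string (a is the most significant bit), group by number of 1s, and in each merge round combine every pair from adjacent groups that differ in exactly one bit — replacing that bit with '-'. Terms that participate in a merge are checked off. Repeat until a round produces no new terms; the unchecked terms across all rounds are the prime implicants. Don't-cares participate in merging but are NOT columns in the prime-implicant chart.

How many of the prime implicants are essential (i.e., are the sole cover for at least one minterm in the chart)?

Round 0: 00000✓ 00011 00100✓ 00110✓ 01000✓ 01001✓ 01101✓ 10000✓ 10101 10110✓
Round 1: -0000 -0110 0-000 00-00 001-0 01-01 0100-
PIs = {-0000, -0110, 0-000, 00-00, 00011, 001-0, 01-01, 0100-, 10101}
Coverage chart:
  m0: -0000,0-000,00-00
  m3: 00011 ←essential
  m4: 00-00,001-0
  m6: -0110,001-0
  m8: 0-000,0100-
  m9: 01-01,0100-
  m13: 01-01 ←essential
  m22: -0110 ←essential
Essential: -0110, 00011, 01-01

3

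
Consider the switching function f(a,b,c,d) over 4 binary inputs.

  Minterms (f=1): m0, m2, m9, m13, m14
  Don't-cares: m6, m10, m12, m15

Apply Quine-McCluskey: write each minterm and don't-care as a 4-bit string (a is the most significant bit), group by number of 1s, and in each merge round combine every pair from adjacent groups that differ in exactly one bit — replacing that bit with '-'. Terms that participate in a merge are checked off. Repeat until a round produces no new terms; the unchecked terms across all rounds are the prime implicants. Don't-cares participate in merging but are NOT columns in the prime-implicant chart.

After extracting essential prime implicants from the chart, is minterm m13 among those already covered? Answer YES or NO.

YES

Round 0: 0000✓ 0010✓ 0110✓ 1001✓ 1010✓ 1100✓ 1101✓ 1110✓ 1111✓
Round 1: -010✓ -110✓ 0-10✓ 00-0 1-01 1-10✓ 11-0✓ 11-1✓ 110-✓ 111-✓
Round 2: --10 11--
PIs = {--10, 00-0, 1-01, 11--}
Coverage chart:
  m0: 00-0 ←essential
  m2: --10,00-0
  m9: 1-01 ←essential
  m13: 1-01,11--
  m14: --10,11--
Essential: 00-0, 1-01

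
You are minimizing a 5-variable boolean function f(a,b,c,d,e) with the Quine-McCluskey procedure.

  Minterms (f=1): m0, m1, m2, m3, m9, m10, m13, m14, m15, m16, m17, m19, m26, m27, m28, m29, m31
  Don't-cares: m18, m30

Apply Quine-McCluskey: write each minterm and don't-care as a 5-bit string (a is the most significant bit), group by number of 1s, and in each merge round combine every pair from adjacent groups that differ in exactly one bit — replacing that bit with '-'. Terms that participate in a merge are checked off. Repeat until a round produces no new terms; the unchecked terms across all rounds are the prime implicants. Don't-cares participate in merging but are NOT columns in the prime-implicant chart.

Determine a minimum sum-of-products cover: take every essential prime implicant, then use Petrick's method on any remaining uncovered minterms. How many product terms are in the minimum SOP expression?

size-2^0 implicants → 00000(✓)  00001(✓)  00010(✓)  00011(✓)  01001(✓)  01010(✓)  01101(✓)  01110(✓)  01111(✓)  10000(✓)  10001(✓)  10010(✓)  10011(✓)  11010(✓)  11011(✓)  11100(✓)  11101(✓)  11110(✓)  11111(✓)
size-2^1 implicants → -0000(✓)  -0001(✓)  -0010(✓)  -0011(✓)  -1010(✓)  -1101(✓)  -1110(✓)  -1111(✓)  0-001  0-010(✓)  000-0(✓)  000-1(✓)  0000-(✓)  0001-(✓)  01-01  01-10(✓)  011-1(✓)  0111-(✓)  1-010(✓)  1-011(✓)  100-0(✓)  100-1(✓)  1000-(✓)  1001-(✓)  11-10(✓)  11-11(✓)  1101-(✓)  111-0(✓)  111-1(✓)  1110-(✓)  1111-(✓)
size-2^2 implicants → --010  -00-0(✓)  -00-1(✓)  -000-(✓)  -001-(✓)  -1-10  -11-1  -111-  000--(✓)  1-01-  100--(✓)  11-1-  111--
size-2^3 implicants → -00--
Unchecked terms (primes): --010, -00--, -1-10, -11-1, -111-, 0-001, 01-01, 1-01-, 11-1-, 111--
Minterm coverage:
  m0 ⊆ -00-- [E]
  m1 ⊆ -00--,0-001
  m2 ⊆ --010,-00--
  m3 ⊆ -00-- [E]
  m9 ⊆ 0-001,01-01
  m10 ⊆ --010,-1-10
  m13 ⊆ -11-1,01-01
  m14 ⊆ -1-10,-111-
  m15 ⊆ -11-1,-111-
  m16 ⊆ -00-- [E]
  m17 ⊆ -00-- [E]
  m19 ⊆ -00--,1-01-
  m26 ⊆ --010,-1-10,1-01-,11-1-
  m27 ⊆ 1-01-,11-1-
  m28 ⊆ 111-- [E]
  m29 ⊆ -11-1,111--
  m31 ⊆ -11-1,-111-,11-1-,111--
E = {-00--, 111--}
Petrick residual → --010, -111-, 01-01, 1-01-
Cover = c'de' + b'c' + bcd + a'bd'e + ac'd + abc  |cover|=6

6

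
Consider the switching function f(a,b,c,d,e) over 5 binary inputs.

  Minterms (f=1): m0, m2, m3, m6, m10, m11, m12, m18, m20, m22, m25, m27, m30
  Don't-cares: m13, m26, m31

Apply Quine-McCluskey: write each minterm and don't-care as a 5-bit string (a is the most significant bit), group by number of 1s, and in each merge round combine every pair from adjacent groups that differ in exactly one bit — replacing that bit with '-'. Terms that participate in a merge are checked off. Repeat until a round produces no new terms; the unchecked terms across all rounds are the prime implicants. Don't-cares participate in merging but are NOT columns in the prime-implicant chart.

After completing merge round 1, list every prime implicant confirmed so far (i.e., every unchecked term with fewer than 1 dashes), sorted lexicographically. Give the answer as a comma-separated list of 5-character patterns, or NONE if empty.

NONE

Round 0: 00000✓ 00010✓ 00011✓ 00110✓ 01010✓ 01011✓ 01100✓ 01101✓ 10010✓ 10100✓ 10110✓ 11001✓ 11010✓ 11011✓ 11110✓ 11111✓
Round 1: -0010✓ -0110✓ -1010✓ -1011✓ 0-010✓ 0-011✓ 00-10✓ 000-0 0001-✓ 0101-✓ 0110- 1-010✓ 1-110✓ 10-10✓ 101-0 11-10✓ 11-11✓ 110-1 1101-✓ 1111-✓
Round 2: --010 -0-10 -101- 0-01- 1--10 11-1-
PIs = {--010, -0-10, -101-, 0-01-, 000-0, 0110-, 1--10, 101-0, 11-1-, 110-1}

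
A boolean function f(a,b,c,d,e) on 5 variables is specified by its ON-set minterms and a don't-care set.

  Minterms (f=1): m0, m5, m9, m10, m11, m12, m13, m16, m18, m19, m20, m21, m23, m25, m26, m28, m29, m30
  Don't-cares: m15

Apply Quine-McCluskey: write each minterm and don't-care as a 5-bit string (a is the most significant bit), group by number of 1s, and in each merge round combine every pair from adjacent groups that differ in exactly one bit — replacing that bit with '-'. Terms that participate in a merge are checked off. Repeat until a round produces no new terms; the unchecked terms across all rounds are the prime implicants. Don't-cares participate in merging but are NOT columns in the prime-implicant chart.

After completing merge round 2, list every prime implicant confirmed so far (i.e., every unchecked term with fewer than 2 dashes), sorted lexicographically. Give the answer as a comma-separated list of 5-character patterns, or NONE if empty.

size-2^0 implicants → 00000(✓)  00101(✓)  01001(✓)  01010(✓)  01011(✓)  01100(✓)  01101(✓)  01111(✓)  10000(✓)  10010(✓)  10011(✓)  10100(✓)  10101(✓)  10111(✓)  11001(✓)  11010(✓)  11100(✓)  11101(✓)  11110(✓)
size-2^1 implicants → -0000  -0101(✓)  -1001(✓)  -1010  -1100(✓)  -1101(✓)  0-101(✓)  01-01(✓)  01-11(✓)  010-1(✓)  0101-  011-1(✓)  0110-(✓)  1-010  1-100(✓)  1-101(✓)  10-00  10-11  100-0  1001-  101-1  1010-(✓)  11-01(✓)  11-10  111-0  1110-(✓)
size-2^2 implicants → --101  -1-01  -110-  01--1  1-10-
Unchecked terms (primes): --101, -0000, -1-01, -1010, -110-, 01--1, 0101-, 1-010, 1-10-, 10-00, 10-11, 100-0, 1001-, 101-1, 11-10, 111-0

-0000, -1010, 0101-, 1-010, 10-00, 10-11, 100-0, 1001-, 101-1, 11-10, 111-0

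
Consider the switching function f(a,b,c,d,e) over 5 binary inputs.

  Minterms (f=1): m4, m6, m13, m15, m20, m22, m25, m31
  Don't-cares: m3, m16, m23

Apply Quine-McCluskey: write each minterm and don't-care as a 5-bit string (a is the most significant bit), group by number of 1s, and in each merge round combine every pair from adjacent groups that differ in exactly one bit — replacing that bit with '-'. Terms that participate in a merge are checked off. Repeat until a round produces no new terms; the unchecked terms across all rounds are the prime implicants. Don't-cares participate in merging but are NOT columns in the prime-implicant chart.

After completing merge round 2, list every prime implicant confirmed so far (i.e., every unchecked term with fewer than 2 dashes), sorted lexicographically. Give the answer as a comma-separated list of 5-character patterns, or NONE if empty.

-1111, 00011, 011-1, 1-111, 10-00, 1011-, 11001

size-2^0 implicants → 00011  00100(✓)  00110(✓)  01101(✓)  01111(✓)  10000(✓)  10100(✓)  10110(✓)  10111(✓)  11001  11111(✓)
size-2^1 implicants → -0100(✓)  -0110(✓)  -1111  001-0(✓)  011-1  1-111  10-00  101-0(✓)  1011-
size-2^2 implicants → -01-0
Unchecked terms (primes): -01-0, -1111, 00011, 011-1, 1-111, 10-00, 1011-, 11001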